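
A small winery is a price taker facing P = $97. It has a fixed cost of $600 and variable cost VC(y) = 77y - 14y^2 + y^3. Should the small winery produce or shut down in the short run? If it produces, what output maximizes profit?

Variable cost is VC = 77y - 14y^2 + y^3, so AVC = VC/y = 77 - 14y + y^2 and MC = dTC/dy = 77 - 28y + 3y^2.
The AVC parabola has its vertex at y = 14/2 = 7, where AVC = 77 - 14·7 + 7^2 = $28.
Because $97 ≥ $28, revenue can cover variable cost; the firm operates.
P = MC gives -20 - 28y + 3y^2 = 0, with roots -2/3 and 10. Take the larger (rising MC): y* = 10.
Check: AVC at y = 10 is $37 ≤ P, so revenue covers variable cost.
Profit = P·y − TC = 97·10 − 970 = $0.

Produce at y = 10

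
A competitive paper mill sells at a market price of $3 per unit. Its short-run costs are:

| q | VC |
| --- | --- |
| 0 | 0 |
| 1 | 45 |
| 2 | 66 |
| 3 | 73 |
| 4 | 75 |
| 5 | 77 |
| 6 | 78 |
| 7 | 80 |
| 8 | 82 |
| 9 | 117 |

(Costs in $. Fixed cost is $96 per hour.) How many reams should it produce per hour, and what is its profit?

q = 0 (shut down); profit = -$96

Tabulate TR − TC: q=0: -96; q=1: -138; q=2: -156; q=3: -160; q=4: -159; q=5: -158; q=6: -156; q=7: -155; q=8: -154; q=9: -186.
Profit is highest at q = 0. Equivalently, the lowest AVC in the table is 82/8 ≈ $10.25 at q = 8, and P = $3 falls below it — price never covers variable cost, so the firm shuts down and loses only its fixed cost.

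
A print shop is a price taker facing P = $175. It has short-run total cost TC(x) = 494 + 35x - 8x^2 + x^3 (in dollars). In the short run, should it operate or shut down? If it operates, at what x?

Produce at x = 10

Variable cost is VC = 35x - 8x^2 + x^3, so AVC = VC/x = 35 - 8x + x^2 and MC = dTC/dx = 35 - 16x + 3x^2.
The AVC parabola has its vertex at x = 8/2 = 4, where AVC = 35 - 8·4 + 4^2 = $19.
Since P = $175 ≥ min AVC = $19, price covers variable cost and the firm should produce.
P = MC gives -140 - 16x + 3x^2 = 0, with roots -14/3 and 10. Take the larger (rising MC): x* = 10.
Check: AVC at x = 10 is $55 ≤ P, so revenue covers variable cost.
Profit = P·x − TC = 175·10 − 1044 = $706.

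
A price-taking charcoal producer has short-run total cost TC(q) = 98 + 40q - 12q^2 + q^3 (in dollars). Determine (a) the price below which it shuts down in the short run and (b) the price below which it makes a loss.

AVC = 40 - 12q + q^2; minimized at q = 6, giving min AVC = $4. That is the shutdown price.
ATC = 98/q + 40 - 12q + q^2. Setting dATC/dq = −98/q^2 − 12 + 2q = 0 gives q = 7 (since 2·7^3 − 12·7^2 = 98).
min ATC = 98/7 + 40 − 12·7 + 7^2 = $19. That is the break-even price.
Between these two prices the firm operates at a loss; above $19 it earns a profit.

Shutdown price = $4; break-even price = $19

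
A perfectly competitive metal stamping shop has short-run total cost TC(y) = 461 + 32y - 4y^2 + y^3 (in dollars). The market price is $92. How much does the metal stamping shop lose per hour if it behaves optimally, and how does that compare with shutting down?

Profit = -$173 at y = 6

AVC = 32 - 4y + y^2; min AVC = $28 at y = 2. Since P = $92 ≥ min AVC, the firm produces.
MC = 32 - 8y + 3y^2. Setting P = MC and taking the root on the rising branch gives y* = 6.
TR = 92·6 = 552. TC = 461 + 264 = 725. Profit = 552 − 725 = -$173.
That loss of $173 beats the $461 the firm would lose by shutting down; producing recovers $288 of fixed cost.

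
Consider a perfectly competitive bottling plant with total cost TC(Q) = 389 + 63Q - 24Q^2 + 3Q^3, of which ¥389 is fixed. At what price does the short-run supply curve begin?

¥15 per unit

The shutdown price is the minimum of AVC. VC = 63Q - 24Q^2 + 3Q^3, so AVC = 63 - 24Q + 3Q^2.
At the minimum of AVC, MC = AVC. MC = 63 - 48Q + 9Q^2; setting MC = AVC gives 6Q^2 - 24Q = 0, so Q = 4. min AVC = 15.
The firm shuts down for any P below ¥15.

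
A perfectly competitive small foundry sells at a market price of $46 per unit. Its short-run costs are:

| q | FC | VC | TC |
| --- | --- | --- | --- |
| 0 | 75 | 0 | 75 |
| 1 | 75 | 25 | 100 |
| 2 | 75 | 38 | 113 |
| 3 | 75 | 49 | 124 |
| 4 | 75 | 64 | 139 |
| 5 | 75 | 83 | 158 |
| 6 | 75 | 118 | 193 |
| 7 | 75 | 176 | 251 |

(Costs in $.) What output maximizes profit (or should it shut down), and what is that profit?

Compute π = P·q − TC at each output: q=0: -75; q=1: -54; q=2: -21; q=3: 14; q=4: 45; q=5: 72; q=6: 83; q=7: 71.
Profit is maximized at q = 6. AVC there is 118/6 = $19.67 ≤ P, so producing beats shutting down (which would give -$75).

q = 6; profit = $83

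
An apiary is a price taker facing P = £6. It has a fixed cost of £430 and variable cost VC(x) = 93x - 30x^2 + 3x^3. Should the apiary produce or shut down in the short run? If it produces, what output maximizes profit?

Shut down

Variable cost is VC = 93x - 30x^2 + 3x^3, so AVC = VC/x = 93 - 30x + 3x^2 and MC = dTC/dx = 93 - 60x + 9x^2.
AVC hits its minimum where MC = AVC, at x = 5, giving min AVC = 93 - 30·5 + 3·5^2 = £18.
With P < min AVC (£6 < £18), every unit sold adds to the loss.
Shutting down limits the loss to fixed cost, £430.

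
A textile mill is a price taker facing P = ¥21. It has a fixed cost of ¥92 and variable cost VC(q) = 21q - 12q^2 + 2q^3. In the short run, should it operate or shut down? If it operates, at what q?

Produce at q = 4

From TC, MC = TC'(q) = 21 - 24q + 6q^2 and AVC = VC/q = 21 - 12q + 2q^2.
AVC is minimized where dAVC/dq = -12 + 4q = 0, at q = 3; min AVC = 21 - 12·3 + 2·3^2 = ¥3.
Since P = ¥21 ≥ min AVC = ¥3, price covers variable cost and the firm should produce.
P = MC gives -24q + 6q^2 = 0, with roots 0 and 4. Take the larger (rising MC): q* = 4.
Check: AVC at q = 4 is ¥5 ≤ P, so revenue covers variable cost.
Profit = P·q − TC = 21·4 − 112 = -¥28, a loss, but smaller than the ¥92 fixed cost the firm would lose by shutting down.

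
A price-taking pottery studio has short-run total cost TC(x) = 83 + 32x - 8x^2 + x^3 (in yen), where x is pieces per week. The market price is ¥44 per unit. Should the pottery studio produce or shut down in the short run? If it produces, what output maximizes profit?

Produce at x = 6

Variable cost is VC = 32x - 8x^2 + x^3, so AVC = VC/x = 32 - 8x + x^2 and MC = dTC/dx = 32 - 16x + 3x^2.
The AVC parabola has its vertex at x = 8/2 = 4, where AVC = 32 - 8·4 + 4^2 = ¥16.
Because ¥44 ≥ ¥16, revenue can cover variable cost; the firm operates.
P = MC gives -12 - 16x + 3x^2 = 0, with roots -2/3 and 6. Take the larger (rising MC): x* = 6.
Check: AVC at x = 6 is ¥20 ≤ P, so revenue covers variable cost.
Profit = P·x − TC = 44·6 − 203 = ¥61.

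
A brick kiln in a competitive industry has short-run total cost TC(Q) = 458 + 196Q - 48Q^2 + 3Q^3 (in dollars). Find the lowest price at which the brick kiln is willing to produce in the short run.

Short-run supply begins at min AVC. From VC = 196Q - 48Q^2 + 3Q^3, AVC = 196 - 48Q + 3Q^2.
At the minimum of AVC, MC = AVC. MC = 196 - 96Q + 9Q^2; setting MC = AVC gives 6Q^2 - 48Q = 0, so Q = 8. min AVC = 4.
For P < $4 the firm produces nothing.

$4 per unit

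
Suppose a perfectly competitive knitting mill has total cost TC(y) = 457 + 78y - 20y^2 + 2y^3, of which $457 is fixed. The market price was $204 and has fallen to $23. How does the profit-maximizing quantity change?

AVC = 78 - 20y + 2y^2, minimized at y = 5 where min AVC = $28. MC = 78 - 40y + 6y^2.
With P = $204 above the shutdown price, P = MC gives y = 9.
At P = $23 < min AVC = $28, price no longer covers variable cost at any output, so the firm shuts down: y = 0.

Output falls from 9 to 0 (the firm shuts down)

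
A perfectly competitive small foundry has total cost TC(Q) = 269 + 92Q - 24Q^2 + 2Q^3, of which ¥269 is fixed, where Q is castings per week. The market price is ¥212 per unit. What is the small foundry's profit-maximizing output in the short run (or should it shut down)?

From TC, MC = TC'(Q) = 92 - 48Q + 6Q^2 and AVC = VC/Q = 92 - 24Q + 2Q^2.
AVC hits its minimum where MC = AVC, at Q = 6, giving min AVC = 92 - 24·6 + 2·6^2 = ¥20.
P = ¥212 exceeds min AVC = ¥20, so the firm stays open.
Solving P = MC: -120 - 48Q + 6Q^2 = 0 ⇒ Q = -2 or 10. On the upward-sloping branch, Q* = 10.
Check: AVC at Q = 10 is ¥52 ≤ P, so revenue covers variable cost.
Profit = P·Q − TC = 212·10 − 789 = ¥1331.

Produce at Q = 10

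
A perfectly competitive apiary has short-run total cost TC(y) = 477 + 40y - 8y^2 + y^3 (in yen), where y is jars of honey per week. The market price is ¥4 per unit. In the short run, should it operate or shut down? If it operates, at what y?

Strip out fixed cost: VC = 40y - 8y^2 + y^3. Then AVC = 40 - 8y + y^2 and MC = 40 - 16y + 3y^2.
AVC is minimized where dAVC/dy = -8 + 2y = 0, at y = 4; min AVC = 40 - 8·4 + 4^2 = ¥24.
Since P = ¥4 < min AVC = ¥24, price fails to cover variable cost at any output.
Shutting down limits the loss to fixed cost, ¥477.

Shut down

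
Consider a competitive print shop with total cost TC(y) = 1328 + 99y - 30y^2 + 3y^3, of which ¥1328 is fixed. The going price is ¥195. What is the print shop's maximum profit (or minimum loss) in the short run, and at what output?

AVC = 99 - 30y + 3y^2; min AVC = ¥24 at y = 5. Since P = ¥195 ≥ min AVC, the firm produces.
With MC = 99 - 60y + 9y^2, P = MC on the upward-sloping part at y* = 8.
TR = 195·8 = 1560. TC = 1328 + 408 = 1736. Profit = 1560 − 1736 = -¥176.
By producing, the firm covers all variable cost plus ¥1152 of fixed cost; shutting down would lose the full ¥1328.

Profit = -¥176 at y = 8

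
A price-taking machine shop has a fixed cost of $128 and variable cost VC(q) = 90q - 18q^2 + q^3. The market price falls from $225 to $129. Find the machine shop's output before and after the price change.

Output falls from 15 to 13

MC = 90 - 36q + 3q^2; the shutdown threshold is min AVC = $9 (at q = 9).
With P = $225 above the shutdown price, P = MC gives q = 15.
At P = $129 ≥ min AVC, set P = MC: q = 13. The firm stays open but cuts output.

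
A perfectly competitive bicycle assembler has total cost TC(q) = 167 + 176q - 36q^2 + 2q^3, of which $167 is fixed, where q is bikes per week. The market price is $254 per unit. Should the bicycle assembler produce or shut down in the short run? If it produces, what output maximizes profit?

Produce at q = 13

Variable cost is VC = 176q - 36q^2 + 2q^3, so AVC = VC/q = 176 - 36q + 2q^2 and MC = dTC/dq = 176 - 72q + 6q^2.
The AVC parabola has its vertex at q = 36/4 = 9, where AVC = 176 - 36·9 + 2·9^2 = $14.
P = $254 exceeds min AVC = $14, so the firm stays open.
P = MC gives -78 - 72q + 6q^2 = 0, with roots -1 and 13. Take the larger (rising MC): q* = 13.
Check: AVC at q = 13 is $46 ≤ P, so revenue covers variable cost.
Profit = P·q − TC = 254·13 − 765 = $2537.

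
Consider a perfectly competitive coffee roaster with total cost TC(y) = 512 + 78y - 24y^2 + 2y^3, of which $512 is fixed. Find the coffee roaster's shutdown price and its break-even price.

Shutdown price = $6; break-even price = $78

Shutdown price = min AVC. AVC = 78 - 24y + 2y^2, with vertex at y = 6 and minimum $6.
ATC = 512/y + 78 - 24y + 2y^2. Setting dATC/dy = −512/y^2 − 24 + 4y = 0 gives y = 8 (since 4·8^3 − 24·8^2 = 512).
min ATC = 512/8 + 78 − 24·8 + 2·8^2 = $78. That is the break-even price.
Between these two prices the firm operates at a loss; above $78 it earns a profit.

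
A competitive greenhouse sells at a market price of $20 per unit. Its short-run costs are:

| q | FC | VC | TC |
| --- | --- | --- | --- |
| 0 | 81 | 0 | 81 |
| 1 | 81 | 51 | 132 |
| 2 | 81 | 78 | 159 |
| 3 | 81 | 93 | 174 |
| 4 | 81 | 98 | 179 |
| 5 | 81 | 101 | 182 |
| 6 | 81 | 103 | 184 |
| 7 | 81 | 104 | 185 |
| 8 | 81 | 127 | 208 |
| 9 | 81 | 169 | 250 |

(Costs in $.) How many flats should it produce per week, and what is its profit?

q = 7; profit = -$45

Tabulate TR − TC: q=0: -81; q=1: -112; q=2: -119; q=3: -114; q=4: -99; q=5: -82; q=6: -64; q=7: -45; q=8: -48; q=9: -70.
Profit is maximized at q = 7. AVC there is 104/7 = $14.86 ≤ P, so producing beats shutting down (which would give -$81).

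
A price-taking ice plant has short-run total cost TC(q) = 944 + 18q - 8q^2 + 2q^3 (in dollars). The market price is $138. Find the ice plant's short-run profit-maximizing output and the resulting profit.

Profit = -$368 at q = 6

AVC = 18 - 8q + 2q^2 has its minimum $10 at q = 2; price $138 clears that bar, so the firm operates.
With MC = 18 - 16q + 6q^2, P = MC on the upward-sloping part at q* = 6.
TR = 138·6 = 828. TC = 944 + 252 = 1196. Profit = 828 − 1196 = -$368.
Shutting down would mean losing the fixed cost of $944, so operating at a loss of $368 is better by $576.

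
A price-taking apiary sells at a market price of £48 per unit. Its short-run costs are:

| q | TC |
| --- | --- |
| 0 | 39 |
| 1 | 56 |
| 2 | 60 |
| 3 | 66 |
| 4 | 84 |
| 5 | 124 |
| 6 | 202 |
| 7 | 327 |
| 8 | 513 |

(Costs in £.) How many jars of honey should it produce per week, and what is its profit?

q = 5; profit = £116

Compute π = P·q − TC at each output: q=0: -39; q=1: -8; q=2: 36; q=3: 78; q=4: 108; q=5: 116; q=6: 86; q=7: 9; q=8: -129.
Profit is maximized at q = 5. AVC there is 85/5 = £17 ≤ P, so producing beats shutting down (which would give -£39).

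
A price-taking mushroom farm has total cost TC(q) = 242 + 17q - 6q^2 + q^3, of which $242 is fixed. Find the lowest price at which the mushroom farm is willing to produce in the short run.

$8 per unit

The firm shuts down when price falls below the minimum of average variable cost. AVC = VC/q = 17 - 6q + q^2.
At the minimum of AVC, MC = AVC. MC = 17 - 12q + 3q^2; setting MC = AVC gives 2q^2 - 6q = 0, so q = 3. min AVC = 8.
So the shutdown price is $8.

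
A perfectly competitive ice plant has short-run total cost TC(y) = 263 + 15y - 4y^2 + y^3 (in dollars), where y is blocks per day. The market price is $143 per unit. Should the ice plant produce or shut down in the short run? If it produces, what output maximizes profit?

Strip out fixed cost: VC = 15y - 4y^2 + y^3. Then AVC = 15 - 4y + y^2 and MC = 15 - 8y + 3y^2.
AVC is minimized where dAVC/dy = -4 + 2y = 0, at y = 2; min AVC = 15 - 4·2 + 2^2 = $11.
Because $143 ≥ $11, revenue can cover variable cost; the firm operates.
Set P = MC: 143 = 15 - 8y + 3y^2 → -128 - 8y + 3y^2 = 0. The roots are y = -16/3 and y = 8; the profit-maximizing output is on the rising part of MC, so y* = 8.
Check: AVC at y = 8 is $47 ≤ P, so revenue covers variable cost.
Profit = P·y − TC = 143·8 − 639 = $505.

Produce at y = 8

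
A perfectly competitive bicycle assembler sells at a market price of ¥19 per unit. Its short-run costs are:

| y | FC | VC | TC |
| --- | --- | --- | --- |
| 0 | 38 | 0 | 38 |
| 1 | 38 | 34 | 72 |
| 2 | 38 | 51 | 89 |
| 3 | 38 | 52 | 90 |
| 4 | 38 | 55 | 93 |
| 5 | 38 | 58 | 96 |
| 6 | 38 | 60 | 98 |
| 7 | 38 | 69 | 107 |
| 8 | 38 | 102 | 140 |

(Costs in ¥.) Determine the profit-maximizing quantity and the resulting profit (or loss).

y = 7; profit = ¥26

Tabulate TR − TC: y=0: -38; y=1: -53; y=2: -51; y=3: -33; y=4: -17; y=5: -1; y=6: 16; y=7: 26; y=8: 12.
Profit is maximized at y = 7. AVC there is 69/7 = ¥9.86 ≤ P, so producing beats shutting down (which would give -¥38).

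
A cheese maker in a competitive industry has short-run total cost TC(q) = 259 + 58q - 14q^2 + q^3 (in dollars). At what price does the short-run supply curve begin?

$9 per unit

The firm shuts down when price falls below the minimum of average variable cost. AVC = VC/q = 58 - 14q + q^2.
At the minimum of AVC, MC = AVC. MC = 58 - 28q + 3q^2; setting MC = AVC gives 2q^2 - 14q = 0, so q = 7. min AVC = 9.
So the shutdown price is $9.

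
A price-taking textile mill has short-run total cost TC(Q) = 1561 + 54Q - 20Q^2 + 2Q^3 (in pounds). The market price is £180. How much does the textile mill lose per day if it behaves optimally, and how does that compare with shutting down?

Profit = -£265 at Q = 9

AVC = 54 - 20Q + 2Q^2 has its minimum £4 at Q = 5; price £180 clears that bar, so the firm operates.
With MC = 54 - 40Q + 6Q^2, P = MC on the upward-sloping part at Q* = 9.
TR = 180·9 = 1620. TC = 1561 + 324 = 1885. Profit = 1620 − 1885 = -£265.
That loss of £265 beats the £1561 the firm would lose by shutting down; producing recovers £1296 of fixed cost.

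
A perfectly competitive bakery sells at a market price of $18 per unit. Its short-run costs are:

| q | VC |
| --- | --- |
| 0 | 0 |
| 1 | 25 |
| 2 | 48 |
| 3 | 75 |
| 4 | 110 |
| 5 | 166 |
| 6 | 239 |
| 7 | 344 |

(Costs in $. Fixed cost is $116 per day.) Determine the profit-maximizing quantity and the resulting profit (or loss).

q = 0 (shut down); profit = -$116

Tabulate TR − TC: q=0: -116; q=1: -123; q=2: -128; q=3: -137; q=4: -154; q=5: -192; q=6: -247; q=7: -334.
Profit is highest at q = 0. Equivalently, the lowest AVC in the table is 48/2 ≈ $24 at q = 2, and P = $18 falls below it — price never covers variable cost, so the firm shuts down and loses only its fixed cost.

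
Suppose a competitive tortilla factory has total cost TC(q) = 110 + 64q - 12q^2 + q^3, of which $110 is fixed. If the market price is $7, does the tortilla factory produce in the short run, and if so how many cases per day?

Strip out fixed cost: VC = 64q - 12q^2 + q^3. Then AVC = 64 - 12q + q^2 and MC = 64 - 24q + 3q^2.
AVC is minimized where dAVC/dq = -12 + 2q = 0, at q = 6; min AVC = 64 - 12·6 + 6^2 = $28.
Since P = $7 < min AVC = $28, price fails to cover variable cost at any output.
Best response: produce nothing and absorb the $110 fixed cost.

Shut down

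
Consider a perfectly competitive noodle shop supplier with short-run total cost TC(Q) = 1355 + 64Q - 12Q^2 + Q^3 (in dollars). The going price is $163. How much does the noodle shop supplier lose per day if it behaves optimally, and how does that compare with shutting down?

AVC = 64 - 12Q + Q^2 has its minimum $28 at Q = 6; price $163 clears that bar, so the firm operates.
With MC = 64 - 24Q + 3Q^2, P = MC on the upward-sloping part at Q* = 11.
TR = 163·11 = 1793. TC = 1355 + 583 = 1938. Profit = 1793 − 1938 = -$145.
Shutting down would mean losing the fixed cost of $1355, so operating at a loss of $145 is better by $1210.

Profit = -$145 at Q = 11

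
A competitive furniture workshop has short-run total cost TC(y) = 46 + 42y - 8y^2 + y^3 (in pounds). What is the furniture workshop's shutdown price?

The firm shuts down when price falls below the minimum of average variable cost. AVC = VC/y = 42 - 8y + y^2.
At the minimum of AVC, MC = AVC. MC = 42 - 16y + 3y^2; setting MC = AVC gives 2y^2 - 8y = 0, so y = 4. min AVC = 26.
For P < £26 the firm produces nothing.

£26 per unit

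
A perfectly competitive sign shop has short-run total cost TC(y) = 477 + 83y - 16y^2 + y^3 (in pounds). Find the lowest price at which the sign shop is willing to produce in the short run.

The firm shuts down when price falls below the minimum of average variable cost. AVC = VC/y = 83 - 16y + y^2.
At the minimum of AVC, MC = AVC. MC = 83 - 32y + 3y^2; setting MC = AVC gives 2y^2 - 16y = 0, so y = 8. min AVC = 19.
So the shutdown price is £19.

£19 per unit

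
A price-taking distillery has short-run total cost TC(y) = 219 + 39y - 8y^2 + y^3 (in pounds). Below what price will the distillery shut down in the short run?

£23 per unit

The firm shuts down when price falls below the minimum of average variable cost. AVC = VC/y = 39 - 8y + y^2.
dAVC/dy = -8 + 2y = 0 gives y = 4. min AVC = 39 - 8·4 + 4^2 = 23.
So the shutdown price is £23.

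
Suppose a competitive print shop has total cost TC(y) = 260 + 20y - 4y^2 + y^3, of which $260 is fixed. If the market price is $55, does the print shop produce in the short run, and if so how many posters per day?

Produce at y = 5

Strip out fixed cost: VC = 20y - 4y^2 + y^3. Then AVC = 20 - 4y + y^2 and MC = 20 - 8y + 3y^2.
AVC is minimized where dAVC/dy = -4 + 2y = 0, at y = 2; min AVC = 20 - 4·2 + 2^2 = $16.
Since P = $55 ≥ min AVC = $16, price covers variable cost and the firm should produce.
Solving P = MC: -35 - 8y + 3y^2 = 0 ⇒ y = -7/3 or 5. On the upward-sloping branch, y* = 5.
Check: AVC at y = 5 is $25 ≤ P, so revenue covers variable cost.
Profit = P·y − TC = 55·5 − 385 = -$110, a loss, but smaller than the $260 fixed cost the firm would lose by shutting down.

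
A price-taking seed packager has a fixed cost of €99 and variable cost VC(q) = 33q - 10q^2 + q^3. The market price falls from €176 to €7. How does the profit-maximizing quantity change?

AVC = 33 - 10q + q^2, minimized at q = 5 where min AVC = €8. MC = 33 - 20q + 3q^2.
At P = €176 ≥ min AVC, set P = MC on the rising branch: q = 11.
At P = €7 < min AVC = €8, price no longer covers variable cost at any output, so the firm shuts down: q = 0.

Output falls from 11 to 0 (the firm shuts down)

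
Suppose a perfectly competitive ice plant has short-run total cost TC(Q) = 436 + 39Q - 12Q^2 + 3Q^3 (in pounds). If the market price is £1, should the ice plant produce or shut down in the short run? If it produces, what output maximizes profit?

Shut down

Variable cost is VC = 39Q - 12Q^2 + 3Q^3, so AVC = VC/Q = 39 - 12Q + 3Q^2 and MC = dTC/dQ = 39 - 24Q + 9Q^2.
The AVC parabola has its vertex at Q = 12/6 = 2, where AVC = 39 - 12·2 + 3·2^2 = £27.
With P < min AVC (£1 < £27), every unit sold adds to the loss.
Shutting down limits the loss to fixed cost, £436.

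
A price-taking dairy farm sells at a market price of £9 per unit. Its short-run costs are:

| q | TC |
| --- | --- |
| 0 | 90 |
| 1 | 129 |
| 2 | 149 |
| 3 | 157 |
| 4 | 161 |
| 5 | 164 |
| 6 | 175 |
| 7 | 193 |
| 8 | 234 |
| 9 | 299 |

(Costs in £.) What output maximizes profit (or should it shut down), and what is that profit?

Compute π = P·q − TC at each output: q=0: -90; q=1: -120; q=2: -131; q=3: -130; q=4: -125; q=5: -119; q=6: -121; q=7: -130; q=8: -162; q=9: -218.
Profit is highest at q = 0. Equivalently, the lowest AVC in the table is 85/6 ≈ £14.17 at q = 6, and P = £9 falls below it — price never covers variable cost, so the firm shuts down and loses only its fixed cost.

q = 0 (shut down); profit = -£90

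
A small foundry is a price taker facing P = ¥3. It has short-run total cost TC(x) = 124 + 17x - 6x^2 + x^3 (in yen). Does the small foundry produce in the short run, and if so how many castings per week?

From TC, MC = TC'(x) = 17 - 12x + 3x^2 and AVC = VC/x = 17 - 6x + x^2.
AVC hits its minimum where MC = AVC, at x = 3, giving min AVC = 17 - 6·3 + 3^2 = ¥8.
Since P = ¥3 < min AVC = ¥8, price fails to cover variable cost at any output.
The firm minimizes its loss by shutting down and losing only its fixed cost of ¥124.

Shut down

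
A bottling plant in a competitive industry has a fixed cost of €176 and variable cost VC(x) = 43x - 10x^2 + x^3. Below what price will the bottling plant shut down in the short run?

The shutdown price is the minimum of AVC. VC = 43x - 10x^2 + x^3, so AVC = 43 - 10x + x^2.
At the minimum of AVC, MC = AVC. MC = 43 - 20x + 3x^2; setting MC = AVC gives 2x^2 - 10x = 0, so x = 5. min AVC = 18.
So the shutdown price is €18.

€18 per unit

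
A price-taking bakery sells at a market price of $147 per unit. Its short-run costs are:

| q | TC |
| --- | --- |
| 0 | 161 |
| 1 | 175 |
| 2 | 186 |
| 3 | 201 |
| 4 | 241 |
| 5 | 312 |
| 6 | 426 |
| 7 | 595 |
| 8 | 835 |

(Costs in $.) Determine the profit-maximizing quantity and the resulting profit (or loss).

Profit at each row (π = 147q − TC): q=0: -161; q=1: -28; q=2: 108; q=3: 240; q=4: 347; q=5: 423; q=6: 456; q=7: 434; q=8: 341.
Profit is maximized at q = 6. AVC there is 265/6 = $44.17 ≤ P, so producing beats shutting down (which would give -$161).

q = 6; profit = $456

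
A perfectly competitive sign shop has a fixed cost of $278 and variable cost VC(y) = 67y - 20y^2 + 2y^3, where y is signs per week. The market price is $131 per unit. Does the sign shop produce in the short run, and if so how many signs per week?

Variable cost is VC = 67y - 20y^2 + 2y^3, so AVC = VC/y = 67 - 20y + 2y^2 and MC = dTC/dy = 67 - 40y + 6y^2.
AVC hits its minimum where MC = AVC, at y = 5, giving min AVC = 67 - 20·5 + 2·5^2 = $17.
Because $131 ≥ $17, revenue can cover variable cost; the firm operates.
P = MC gives -64 - 40y + 6y^2 = 0, with roots -4/3 and 8. Take the larger (rising MC): y* = 8.
Check: AVC at y = 8 is $35 ≤ P, so revenue covers variable cost.
Profit = P·y − TC = 131·8 − 558 = $490.

Produce at y = 8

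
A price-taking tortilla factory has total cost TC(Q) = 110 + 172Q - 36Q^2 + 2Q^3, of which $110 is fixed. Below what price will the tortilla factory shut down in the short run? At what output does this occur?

The shutdown price is the minimum of AVC. VC = 172Q - 36Q^2 + 2Q^3, so AVC = 172 - 36Q + 2Q^2.
dAVC/dQ = -36 + 4Q = 0 gives Q = 9. min AVC = 172 - 36·9 + 2·9^2 = 10.
For P < $10 the firm produces nothing.

$10 per unit, at Q = 9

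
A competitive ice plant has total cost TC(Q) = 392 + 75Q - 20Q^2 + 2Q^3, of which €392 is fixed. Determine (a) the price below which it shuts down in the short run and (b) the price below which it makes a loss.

Shutdown price = min AVC. AVC = 75 - 20Q + 2Q^2, with vertex at Q = 5 and minimum €25.
ATC = 392/Q + 75 - 20Q + 2Q^2. Setting dATC/dQ = −392/Q^2 − 20 + 4Q = 0 gives Q = 7 (since 4·7^3 − 20·7^2 = 392).
min ATC = 392/7 + 75 − 20·7 + 2·7^2 = €89. That is the break-even price.
Between these two prices the firm operates at a loss; above €89 it earns a profit.

Shutdown price = €25; break-even price = €89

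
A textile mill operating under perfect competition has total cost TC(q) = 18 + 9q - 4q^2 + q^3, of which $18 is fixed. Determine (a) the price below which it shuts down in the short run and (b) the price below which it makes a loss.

Shutdown price = $5; break-even price = $12

Shutdown price = min AVC. AVC = 9 - 4q + q^2, with vertex at q = 2 and minimum $5.
ATC = 18/q + 9 - 4q + q^2. Setting dATC/dq = −18/q^2 − 4 + 2q = 0 gives q = 3 (since 2·3^3 − 4·3^2 = 18).
min ATC = 18/3 + 9 − 4·3 + 3^2 = $12. That is the break-even price.
For $5 ≤ P < $12 the firm produces at a loss; below $5 it shuts down.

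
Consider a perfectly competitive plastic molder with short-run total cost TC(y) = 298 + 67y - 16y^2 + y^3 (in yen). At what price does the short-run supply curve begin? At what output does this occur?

¥3 per unit, at y = 8

The shutdown price is the minimum of AVC. VC = 67y - 16y^2 + y^3, so AVC = 67 - 16y + y^2.
At the minimum of AVC, MC = AVC. MC = 67 - 32y + 3y^2; setting MC = AVC gives 2y^2 - 16y = 0, so y = 8. min AVC = 3.
For P < ¥3 the firm produces nothing.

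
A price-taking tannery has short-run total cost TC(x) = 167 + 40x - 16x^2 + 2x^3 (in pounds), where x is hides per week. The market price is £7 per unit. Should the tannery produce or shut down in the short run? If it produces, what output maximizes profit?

Shut down

Strip out fixed cost: VC = 40x - 16x^2 + 2x^3. Then AVC = 40 - 16x + 2x^2 and MC = 40 - 32x + 6x^2.
AVC is minimized where dAVC/dx = -16 + 4x = 0, at x = 4; min AVC = 40 - 16·4 + 2·4^2 = £8.
Since P = £7 < min AVC = £8, price fails to cover variable cost at any output.
The firm minimizes its loss by shutting down and losing only its fixed cost of £167.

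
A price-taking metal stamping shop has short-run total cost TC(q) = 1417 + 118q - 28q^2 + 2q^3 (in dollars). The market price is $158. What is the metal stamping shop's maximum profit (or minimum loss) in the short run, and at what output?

Profit = -$217 at q = 10

AVC = 118 - 28q + 2q^2 has its minimum $20 at q = 7; price $158 clears that bar, so the firm operates.
MC = 118 - 56q + 6q^2. Setting P = MC and taking the root on the rising branch gives q* = 10.
TR = 158·10 = 1580. TC = 1417 + 380 = 1797. Profit = 1580 − 1797 = -$217.
Shutting down would mean losing the fixed cost of $1417, so operating at a loss of $217 is better by $1200.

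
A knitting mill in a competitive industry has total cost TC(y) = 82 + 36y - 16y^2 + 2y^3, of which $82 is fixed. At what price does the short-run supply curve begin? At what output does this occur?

The shutdown price is the minimum of AVC. VC = 36y - 16y^2 + 2y^3, so AVC = 36 - 16y + 2y^2.
At the minimum of AVC, MC = AVC. MC = 36 - 32y + 6y^2; setting MC = AVC gives 4y^2 - 16y = 0, so y = 4. min AVC = 4.
For P < $4 the firm produces nothing.

$4 per unit, at y = 4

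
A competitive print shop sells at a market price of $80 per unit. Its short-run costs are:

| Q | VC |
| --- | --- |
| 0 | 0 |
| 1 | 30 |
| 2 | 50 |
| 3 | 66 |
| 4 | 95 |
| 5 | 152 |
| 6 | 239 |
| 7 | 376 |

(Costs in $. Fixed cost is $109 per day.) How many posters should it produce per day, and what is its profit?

Compute π = P·Q − TC at each output: Q=0: -109; Q=1: -59; Q=2: 1; Q=3: 65; Q=4: 116; Q=5: 139; Q=6: 132; Q=7: 75.
Profit is maximized at Q = 5. AVC there is 152/5 = $30.40 ≤ P, so producing beats shutting down (which would give -$109).

Q = 5; profit = $139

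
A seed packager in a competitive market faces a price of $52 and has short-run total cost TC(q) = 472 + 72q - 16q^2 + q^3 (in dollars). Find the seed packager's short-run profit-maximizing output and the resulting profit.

AVC = 72 - 16q + q^2; min AVC = $8 at q = 8. Since P = $52 ≥ min AVC, the firm produces.
MC = 72 - 32q + 3q^2. Setting P = MC and taking the root on the rising branch gives q* = 10.
TR = 52·10 = 520. TC = 472 + 120 = 592. Profit = 520 − 592 = -$72.
That loss of $72 beats the $472 the firm would lose by shutting down; producing recovers $400 of fixed cost.

Profit = -$72 at q = 10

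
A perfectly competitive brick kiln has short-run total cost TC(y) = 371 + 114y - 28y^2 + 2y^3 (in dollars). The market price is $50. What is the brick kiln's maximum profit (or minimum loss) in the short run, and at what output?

Profit = -$115 at y = 8

AVC = 114 - 28y + 2y^2; min AVC = $16 at y = 7. Since P = $50 ≥ min AVC, the firm produces.
MC = 114 - 56y + 6y^2. Setting P = MC and taking the root on the rising branch gives y* = 8.
TR = 50·8 = 400. TC = 371 + 144 = 515. Profit = 400 − 515 = -$115.
By producing, the firm covers all variable cost plus $256 of fixed cost; shutting down would lose the full $371.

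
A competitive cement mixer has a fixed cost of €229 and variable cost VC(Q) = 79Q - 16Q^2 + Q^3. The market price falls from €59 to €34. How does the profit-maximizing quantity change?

MC = 79 - 32Q + 3Q^2; the shutdown threshold is min AVC = €15 (at Q = 8).
With P = €59 above the shutdown price, P = MC gives Q = 10.
At P = €34 ≥ min AVC, set P = MC: Q = 9. The firm stays open but cuts output.

Output falls from 10 to 9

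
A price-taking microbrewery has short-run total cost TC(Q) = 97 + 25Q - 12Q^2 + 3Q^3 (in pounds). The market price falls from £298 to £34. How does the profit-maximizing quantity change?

Output falls from 7 to 3

AVC = 25 - 12Q + 3Q^2, minimized at Q = 2 where min AVC = £13. MC = 25 - 24Q + 9Q^2.
At P = £298 ≥ min AVC, set P = MC on the rising branch: Q = 7.
At P = £34 ≥ min AVC, set P = MC: Q = 3. The firm stays open but cuts output.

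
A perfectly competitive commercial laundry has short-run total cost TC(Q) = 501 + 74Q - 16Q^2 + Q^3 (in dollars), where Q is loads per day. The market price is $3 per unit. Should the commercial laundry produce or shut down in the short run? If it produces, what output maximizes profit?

From TC, MC = TC'(Q) = 74 - 32Q + 3Q^2 and AVC = VC/Q = 74 - 16Q + Q^2.
AVC is minimized where dAVC/dQ = -16 + 2Q = 0, at Q = 8; min AVC = 74 - 16·8 + 8^2 = $10.
Since P = $3 < min AVC = $10, price fails to cover variable cost at any output.
Shutting down limits the loss to fixed cost, $501.

Shut down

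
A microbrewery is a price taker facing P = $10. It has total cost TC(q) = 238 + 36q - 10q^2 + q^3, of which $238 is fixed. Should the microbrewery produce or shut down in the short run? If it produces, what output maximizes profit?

Shut down

From TC, MC = TC'(q) = 36 - 20q + 3q^2 and AVC = VC/q = 36 - 10q + q^2.
AVC hits its minimum where MC = AVC, at q = 5, giving min AVC = 36 - 10·5 + 5^2 = $11.
Since P = $10 < min AVC = $11, price fails to cover variable cost at any output.
Best response: produce nothing and absorb the $238 fixed cost.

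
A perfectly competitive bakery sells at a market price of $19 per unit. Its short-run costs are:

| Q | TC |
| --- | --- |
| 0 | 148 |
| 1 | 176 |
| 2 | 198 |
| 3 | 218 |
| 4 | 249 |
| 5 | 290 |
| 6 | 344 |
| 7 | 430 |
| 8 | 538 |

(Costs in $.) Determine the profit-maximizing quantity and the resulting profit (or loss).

Compute π = P·Q − TC at each output: Q=0: -148; Q=1: -157; Q=2: -160; Q=3: -161; Q=4: -173; Q=5: -195; Q=6: -230; Q=7: -297; Q=8: -386.
Profit is highest at Q = 0. Equivalently, the lowest AVC in the table is 70/3 ≈ $23.33 at Q = 3, and P = $19 falls below it — price never covers variable cost, so the firm shuts down and loses only its fixed cost.

Q = 0 (shut down); profit = -$148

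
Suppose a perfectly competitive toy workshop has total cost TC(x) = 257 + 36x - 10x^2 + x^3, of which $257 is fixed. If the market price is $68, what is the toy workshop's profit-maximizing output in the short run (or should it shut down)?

Produce at x = 8

Strip out fixed cost: VC = 36x - 10x^2 + x^3. Then AVC = 36 - 10x + x^2 and MC = 36 - 20x + 3x^2.
The AVC parabola has its vertex at x = 10/2 = 5, where AVC = 36 - 10·5 + 5^2 = $11.
P = $68 exceeds min AVC = $11, so the firm stays open.
P = MC gives -32 - 20x + 3x^2 = 0, with roots -4/3 and 8. Take the larger (rising MC): x* = 8.
Check: AVC at x = 8 is $20 ≤ P, so revenue covers variable cost.
Profit = P·x − TC = 68·8 − 417 = $127.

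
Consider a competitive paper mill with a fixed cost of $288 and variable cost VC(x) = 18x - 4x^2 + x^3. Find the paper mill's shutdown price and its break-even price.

Shutdown price = $14; break-even price = $78

Shutdown price = min AVC. AVC = 18 - 4x + x^2, with vertex at x = 2 and minimum $14.
ATC = 288/x + 18 - 4x + x^2. Setting dATC/dx = −288/x^2 − 4 + 2x = 0 gives x = 6 (since 2·6^3 − 4·6^2 = 288).
min ATC = 288/6 + 18 − 4·6 + 6^2 = $78. That is the break-even price.
Between these two prices the firm operates at a loss; above $78 it earns a profit.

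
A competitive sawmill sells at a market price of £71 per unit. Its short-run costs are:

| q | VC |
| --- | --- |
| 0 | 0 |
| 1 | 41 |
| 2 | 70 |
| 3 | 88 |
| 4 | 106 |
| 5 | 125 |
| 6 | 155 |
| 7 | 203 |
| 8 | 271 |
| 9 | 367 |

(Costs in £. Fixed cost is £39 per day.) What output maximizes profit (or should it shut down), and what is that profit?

q = 8; profit = £258

Compute π = P·q − TC at each output: q=0: -39; q=1: -9; q=2: 33; q=3: 86; q=4: 139; q=5: 191; q=6: 232; q=7: 255; q=8: 258; q=9: 233.
Profit is maximized at q = 8. AVC there is 271/8 = £33.88 ≤ P, so producing beats shutting down (which would give -£39).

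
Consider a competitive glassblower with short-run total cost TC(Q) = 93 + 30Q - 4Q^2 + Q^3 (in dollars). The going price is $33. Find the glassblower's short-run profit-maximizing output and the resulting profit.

Profit = -$75 at Q = 3

AVC = 30 - 4Q + Q^2; min AVC = $26 at Q = 2. Since P = $33 ≥ min AVC, the firm produces.
MC = 30 - 8Q + 3Q^2. Setting P = MC and taking the root on the rising branch gives Q* = 3.
TR = 33·3 = 99. TC = 93 + 81 = 174. Profit = 99 − 174 = -$75.
Shutting down would mean losing the fixed cost of $93, so operating at a loss of $75 is better by $18.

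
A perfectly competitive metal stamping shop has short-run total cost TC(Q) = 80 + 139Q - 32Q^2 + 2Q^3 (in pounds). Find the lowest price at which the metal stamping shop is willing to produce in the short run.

£11 per unit

Short-run supply begins at min AVC. From VC = 139Q - 32Q^2 + 2Q^3, AVC = 139 - 32Q + 2Q^2.
At the minimum of AVC, MC = AVC. MC = 139 - 64Q + 6Q^2; setting MC = AVC gives 4Q^2 - 32Q = 0, so Q = 8. min AVC = 11.
The firm shuts down for any P below £11.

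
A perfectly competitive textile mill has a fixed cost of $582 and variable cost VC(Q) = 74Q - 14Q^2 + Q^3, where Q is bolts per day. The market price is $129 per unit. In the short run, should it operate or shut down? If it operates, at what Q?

Produce at Q = 11

Strip out fixed cost: VC = 74Q - 14Q^2 + Q^3. Then AVC = 74 - 14Q + Q^2 and MC = 74 - 28Q + 3Q^2.
AVC hits its minimum where MC = AVC, at Q = 7, giving min AVC = 74 - 14·7 + 7^2 = $25.
Since P = $129 ≥ min AVC = $25, price covers variable cost and the firm should produce.
Solving P = MC: -55 - 28Q + 3Q^2 = 0 ⇒ Q = -5/3 or 11. On the upward-sloping branch, Q* = 11.
Check: AVC at Q = 11 is $41 ≤ P, so revenue covers variable cost.
Profit = P·Q − TC = 129·11 − 1033 = $386.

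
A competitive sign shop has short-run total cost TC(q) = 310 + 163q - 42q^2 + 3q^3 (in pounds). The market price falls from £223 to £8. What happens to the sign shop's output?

AVC = 163 - 42q + 3q^2, minimized at q = 7 where min AVC = £16. MC = 163 - 84q + 9q^2.
With P = £223 above the shutdown price, P = MC gives q = 10.
At P = £8 < min AVC = £16, price no longer covers variable cost at any output, so the firm shuts down: q = 0.

Output falls from 10 to 0 (the firm shuts down)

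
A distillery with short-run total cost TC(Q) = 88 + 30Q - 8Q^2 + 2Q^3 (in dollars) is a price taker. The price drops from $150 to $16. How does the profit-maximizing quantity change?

Output falls from 6 to 0 (the firm shuts down)

AVC = 30 - 8Q + 2Q^2, minimized at Q = 2 where min AVC = $22. MC = 30 - 16Q + 6Q^2.
With P = $150 above the shutdown price, P = MC gives Q = 6.
At P = $16 < min AVC = $22, price no longer covers variable cost at any output, so the firm shuts down: Q = 0.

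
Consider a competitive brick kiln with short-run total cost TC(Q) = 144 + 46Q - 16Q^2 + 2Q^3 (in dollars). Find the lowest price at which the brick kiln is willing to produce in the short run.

$14 per unit

The shutdown price is the minimum of AVC. VC = 46Q - 16Q^2 + 2Q^3, so AVC = 46 - 16Q + 2Q^2.
dAVC/dQ = -16 + 4Q = 0 gives Q = 4. min AVC = 46 - 16·4 + 2·4^2 = 14.
The firm shuts down for any P below $14.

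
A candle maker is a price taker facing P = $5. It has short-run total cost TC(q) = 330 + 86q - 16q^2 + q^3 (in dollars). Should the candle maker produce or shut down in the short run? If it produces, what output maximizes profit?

From TC, MC = TC'(q) = 86 - 32q + 3q^2 and AVC = VC/q = 86 - 16q + q^2.
AVC hits its minimum where MC = AVC, at q = 8, giving min AVC = 86 - 16·8 + 8^2 = $22.
Since P = $5 < min AVC = $22, price fails to cover variable cost at any output.
The firm minimizes its loss by shutting down and losing only its fixed cost of $330.

Shut down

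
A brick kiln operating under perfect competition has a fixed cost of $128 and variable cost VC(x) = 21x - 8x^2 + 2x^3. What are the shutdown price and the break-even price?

AVC = 21 - 8x + 2x^2; minimized at x = 2, giving min AVC = $13. That is the shutdown price.
ATC = 128/x + 21 - 8x + 2x^2. Setting dATC/dx = −128/x^2 − 8 + 4x = 0 gives x = 4 (since 4·4^3 − 8·4^2 = 128).
min ATC = 128/4 + 21 − 8·4 + 2·4^2 = $53. That is the break-even price.
For $13 ≤ P < $53 the firm produces at a loss; below $13 it shuts down.

Shutdown price = $13; break-even price = $53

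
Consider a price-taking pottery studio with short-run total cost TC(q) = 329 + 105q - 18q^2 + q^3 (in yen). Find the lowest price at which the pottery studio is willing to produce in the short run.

¥24 per unit

The firm shuts down when price falls below the minimum of average variable cost. AVC = VC/q = 105 - 18q + q^2.
dAVC/dq = -18 + 2q = 0 gives q = 9. min AVC = 105 - 18·9 + 9^2 = 24.
The firm shuts down for any P below ¥24.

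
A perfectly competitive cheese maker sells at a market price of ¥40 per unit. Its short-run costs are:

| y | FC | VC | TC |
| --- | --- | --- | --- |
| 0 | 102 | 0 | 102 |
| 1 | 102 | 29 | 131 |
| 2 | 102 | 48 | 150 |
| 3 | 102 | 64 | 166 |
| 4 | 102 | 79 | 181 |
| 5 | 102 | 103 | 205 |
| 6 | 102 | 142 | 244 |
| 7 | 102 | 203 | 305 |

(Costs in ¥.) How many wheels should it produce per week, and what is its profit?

y = 6; profit = -¥4

Tabulate TR − TC: y=0: -102; y=1: -91; y=2: -70; y=3: -46; y=4: -21; y=5: -5; y=6: -4; y=7: -25.
Profit is maximized at y = 6. AVC there is 142/6 = ¥23.67 ≤ P, so producing beats shutting down (which would give -¥102).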